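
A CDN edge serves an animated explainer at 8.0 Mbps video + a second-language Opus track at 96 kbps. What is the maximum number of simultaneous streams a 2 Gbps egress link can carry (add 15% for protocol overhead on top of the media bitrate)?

214

Audio: 96 kbps = 0.096 Mbps.
Per-viewer media rate: 8.096 Mbps.
On the wire with 15% overhead: 9.310 Mbps.
2 Gbps = 2,000 Mbps; 2,000 / 9.310 = 214.81 → 214 viewers.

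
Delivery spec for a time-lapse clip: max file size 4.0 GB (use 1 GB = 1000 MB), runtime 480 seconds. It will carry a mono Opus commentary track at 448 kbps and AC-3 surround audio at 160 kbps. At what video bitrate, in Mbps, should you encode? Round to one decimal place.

66.1 Mbps

Budget: 4.0 GB = 32000.0 Mb.
Total bitrate budget: 32000.0 Mb / 480 s = 66.667 Mbps.
Audio total: 448 + 160 = 608 kbps = 0.608 Mbps.
Video: 66.667 − 0.608 = 66.059 Mbps.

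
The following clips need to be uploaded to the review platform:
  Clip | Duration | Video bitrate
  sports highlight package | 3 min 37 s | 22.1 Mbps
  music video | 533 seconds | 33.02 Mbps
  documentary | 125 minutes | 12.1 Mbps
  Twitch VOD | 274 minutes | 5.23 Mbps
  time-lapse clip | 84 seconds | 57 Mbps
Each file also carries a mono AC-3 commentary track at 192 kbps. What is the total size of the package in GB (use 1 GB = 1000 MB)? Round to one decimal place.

26.1 GB

Audio: 192 kbps = 0.192 Mbps.
sports highlight package: 22.292 Mbps × 217 s = 4837.4 Mb
music video: 33.212 Mbps × 533 s = 17702.0 Mb
documentary: 12.292 Mbps × 7500 s = 92190.0 Mb
Twitch VOD: 5.422 Mbps × 16440 s = 89137.7 Mb
time-lapse clip: 57.192 Mbps × 84 s = 4804.1 Mb
Total: 208671.2 Mb = 26083.9 MB.
= 26.08 GB.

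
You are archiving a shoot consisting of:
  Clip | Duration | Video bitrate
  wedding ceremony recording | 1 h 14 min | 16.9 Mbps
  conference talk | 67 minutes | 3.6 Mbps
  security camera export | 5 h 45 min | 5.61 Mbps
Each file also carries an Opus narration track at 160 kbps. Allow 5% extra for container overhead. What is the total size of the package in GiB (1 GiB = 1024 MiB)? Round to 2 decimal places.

Audio: 160 kbps = 0.160 Mbps.
wedding ceremony recording: 17.060 Mbps × 4440 s × 1.05 = 79533.7 Mb
conference talk: 3.760 Mbps × 4020 s × 1.05 = 15871.0 Mb
security camera export: 5.770 Mbps × 20700 s × 1.05 = 125410.9 Mb
Total: 220815.6 Mb = 27602.0 MB.
= 25.71 GiB.

25.71 GiB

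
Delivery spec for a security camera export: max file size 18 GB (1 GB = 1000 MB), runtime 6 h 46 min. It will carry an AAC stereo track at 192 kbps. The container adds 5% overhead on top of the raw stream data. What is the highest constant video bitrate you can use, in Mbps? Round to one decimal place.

Budget: 18 GB = 144000.0 Mb.
Stream payload after overhead: 144000.0 / 1.05 = 137142.9 Mb.
6 h 46 min = 406 min = 24360 s
Total bitrate budget: 137142.9 Mb / 24360 s = 5.630 Mbps.
Audio: 192 kbps = 0.192 Mbps.
Video: 5.630 − 0.192 = 5.438 Mbps.

5.4 Mbps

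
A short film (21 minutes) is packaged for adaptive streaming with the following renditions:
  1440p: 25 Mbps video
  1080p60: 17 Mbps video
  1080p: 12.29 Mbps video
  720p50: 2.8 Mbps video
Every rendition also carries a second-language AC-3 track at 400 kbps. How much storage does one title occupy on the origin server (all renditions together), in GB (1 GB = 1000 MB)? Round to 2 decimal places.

9.24 GB

21 min = 1260 s
Audio: 400 kbps = 0.400 Mbps.
Sum of rendition bitrates: (25+0.400) + (17+0.400) + (12.29+0.400) + (2.8+0.400) = 58.690 Mbps.
× 1260 s = 73,949 Mb = 9,244 MB = 9.244 GB.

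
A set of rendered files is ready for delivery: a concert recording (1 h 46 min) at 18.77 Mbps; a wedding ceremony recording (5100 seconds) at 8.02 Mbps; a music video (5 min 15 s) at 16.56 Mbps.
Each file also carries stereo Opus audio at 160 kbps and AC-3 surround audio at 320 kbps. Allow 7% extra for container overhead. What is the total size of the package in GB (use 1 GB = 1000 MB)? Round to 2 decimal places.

Audio total: 160 + 320 = 480 kbps = 0.480 Mbps.
concert recording: 19.250 Mbps × 6360 s × 1.07 = 131000.1 Mb
wedding ceremony recording: 8.500 Mbps × 5100 s × 1.07 = 46384.5 Mb
music video: 17.040 Mbps × 315 s × 1.07 = 5743.3 Mb
Total: 183127.9 Mb = 22891.0 MB.
= 22.89 GB.

22.89 GB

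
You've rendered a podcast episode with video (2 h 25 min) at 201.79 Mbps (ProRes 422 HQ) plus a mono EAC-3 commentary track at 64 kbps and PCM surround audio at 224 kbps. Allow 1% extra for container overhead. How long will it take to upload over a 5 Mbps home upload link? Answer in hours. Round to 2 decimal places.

98.65 hours

2 h 25 min = 145 min = 8700 s
Audio total: 64 + 224 = 288 kbps = 0.288 Mbps.
Total bitrate: 202.078 Mbps.
File: 202.078 Mbps × 8700 s = 1758078.6 Mb.
With 1% container overhead: ×1.01. → 1775659.4 Mb.
At 5 Mbps: 1775659.4 / 5 = 355131.9 s ≈ 98.6 hours.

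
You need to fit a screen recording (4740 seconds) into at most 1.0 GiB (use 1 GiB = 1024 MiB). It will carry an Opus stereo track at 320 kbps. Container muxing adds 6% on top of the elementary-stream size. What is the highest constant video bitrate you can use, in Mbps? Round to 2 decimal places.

Budget: 1.0 GiB = 8589.9 Mb.
Stream payload after overhead: 8589.9 / 1.06 = 8103.7 Mb.
Total bitrate budget: 8103.7 Mb / 4740 s = 1.710 Mbps.
Audio: 320 kbps = 0.320 Mbps.
Video: 1.710 − 0.320 = 1.390 Mbps.

1.39 Mbps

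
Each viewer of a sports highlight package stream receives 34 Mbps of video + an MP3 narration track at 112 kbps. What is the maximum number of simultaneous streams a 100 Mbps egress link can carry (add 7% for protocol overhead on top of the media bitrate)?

2

Audio: 112 kbps = 0.112 Mbps.
Per-viewer media rate: 34.112 Mbps.
On the wire with 7% overhead: 36.500 Mbps.
100 Mbps = 100.0 Mbps; 100.0 / 36.500 = 2.74 → 2 viewers.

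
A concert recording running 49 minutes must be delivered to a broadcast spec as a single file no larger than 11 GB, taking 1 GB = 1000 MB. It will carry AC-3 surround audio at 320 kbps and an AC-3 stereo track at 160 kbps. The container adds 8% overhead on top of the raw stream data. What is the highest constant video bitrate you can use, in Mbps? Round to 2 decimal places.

27.23 Mbps

Budget: 11 GB = 88000.0 Mb.
Stream payload after overhead: 88000.0 / 1.08 = 81481.5 Mb.
49 min = 2940 s
Total bitrate budget: 81481.5 Mb / 2940 s = 27.715 Mbps.
Audio total: 320 + 160 = 480 kbps = 0.480 Mbps.
Video: 27.715 − 0.480 = 27.235 Mbps.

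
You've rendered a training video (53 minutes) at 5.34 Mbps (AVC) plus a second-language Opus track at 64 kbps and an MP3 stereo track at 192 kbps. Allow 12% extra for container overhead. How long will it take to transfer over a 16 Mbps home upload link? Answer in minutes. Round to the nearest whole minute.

21 minutes

53 min = 3180 s
Audio total: 64 + 192 = 256 kbps = 0.256 Mbps.
Total bitrate: 5.596 Mbps.
File: 5.596 Mbps × 3180 s = 17795.3 Mb.
With 12% container overhead: ×1.12. → 19930.7 Mb.
At 16 Mbps: 19930.7 / 16 = 1245.7 s ≈ 20.8 minutes.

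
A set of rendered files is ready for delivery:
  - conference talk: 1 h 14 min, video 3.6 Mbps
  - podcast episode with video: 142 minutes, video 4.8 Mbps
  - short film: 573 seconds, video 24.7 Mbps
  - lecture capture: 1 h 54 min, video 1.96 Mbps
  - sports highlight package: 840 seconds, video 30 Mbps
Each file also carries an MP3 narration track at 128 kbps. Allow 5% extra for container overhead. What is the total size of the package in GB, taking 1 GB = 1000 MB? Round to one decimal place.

Audio: 128 kbps = 0.128 Mbps.
conference talk: 3.728 Mbps × 4440 s × 1.05 = 17379.9 Mb
podcast episode with video: 4.928 Mbps × 8520 s × 1.05 = 44085.9 Mb
short film: 24.828 Mbps × 573 s × 1.05 = 14937.8 Mb
lecture capture: 2.088 Mbps × 6840 s × 1.05 = 14996.0 Mb
sports highlight package: 30.128 Mbps × 840 s × 1.05 = 26572.9 Mb
Total: 117972.5 Mb = 14746.6 MB.
= 14.75 GB.

14.7 GB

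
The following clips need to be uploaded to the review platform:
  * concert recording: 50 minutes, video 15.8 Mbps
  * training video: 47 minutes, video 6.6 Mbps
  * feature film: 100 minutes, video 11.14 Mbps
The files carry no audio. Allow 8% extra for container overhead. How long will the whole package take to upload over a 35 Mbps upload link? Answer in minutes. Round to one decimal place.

concert recording: 15.800 Mbps × 3000 s × 1.08 = 51192.0 Mb
training video: 6.600 Mbps × 2820 s × 1.08 = 20101.0 Mb
feature film: 11.140 Mbps × 6000 s × 1.08 = 72187.2 Mb
Total: 143480.2 Mb = 17935.0 MB.
At 35 Mbps: 143480.2 / 35 = 4099 s ≈ 68.3 minutes.

68.3 minutes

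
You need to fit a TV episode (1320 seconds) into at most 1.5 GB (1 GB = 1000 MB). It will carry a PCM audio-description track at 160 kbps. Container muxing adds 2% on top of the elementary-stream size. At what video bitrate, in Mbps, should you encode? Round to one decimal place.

Budget: 1.5 GB = 12000.0 Mb.
Stream payload after overhead: 12000.0 / 1.02 = 11764.7 Mb.
Total bitrate budget: 11764.7 Mb / 1320 s = 8.913 Mbps.
Audio: 160 kbps = 0.160 Mbps.
Video: 8.913 − 0.160 = 8.753 Mbps.

8.8 Mbps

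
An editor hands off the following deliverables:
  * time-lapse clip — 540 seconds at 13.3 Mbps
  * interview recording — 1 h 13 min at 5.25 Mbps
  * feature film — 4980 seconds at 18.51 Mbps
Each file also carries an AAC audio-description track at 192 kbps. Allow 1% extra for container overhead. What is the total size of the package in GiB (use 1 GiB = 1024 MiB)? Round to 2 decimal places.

Audio: 192 kbps = 0.192 Mbps.
time-lapse clip: 13.492 Mbps × 540 s × 1.01 = 7358.5 Mb
interview recording: 5.442 Mbps × 4380 s × 1.01 = 24074.3 Mb
feature film: 18.702 Mbps × 4980 s × 1.01 = 94067.3 Mb
Total: 125500.2 Mb = 15687.5 MB.
= 14.61 GiB.

14.61 GiB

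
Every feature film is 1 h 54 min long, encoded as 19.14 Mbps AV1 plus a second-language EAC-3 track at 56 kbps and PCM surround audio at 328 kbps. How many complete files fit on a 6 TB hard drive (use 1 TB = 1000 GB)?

1 h 54 min = 114 min = 6840 s
Audio total: 56 + 328 = 384 kbps = 0.384 Mbps.
Total bitrate: 19.524 Mbps.
Per item: 19.524 Mbps × 6840 s = 133,544 Mb = 16,693 MB.
Capacity: 6 TB = 48,000,000 Mb; 359.43 items → 359 complete.

359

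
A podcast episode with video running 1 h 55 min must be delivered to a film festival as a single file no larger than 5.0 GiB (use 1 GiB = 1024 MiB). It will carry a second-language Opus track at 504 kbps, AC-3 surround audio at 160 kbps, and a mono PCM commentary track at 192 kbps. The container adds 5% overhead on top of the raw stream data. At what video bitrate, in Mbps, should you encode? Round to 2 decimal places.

Budget: 5.0 GiB = 42949.7 Mb.
Stream payload after overhead: 42949.7 / 1.05 = 40904.5 Mb.
1 h 55 min = 115 min = 6900 s
Total bitrate budget: 40904.5 Mb / 6900 s = 5.928 Mbps.
Audio total: 504 + 160 + 192 = 856 kbps = 0.856 Mbps.
Video: 5.928 − 0.856 = 5.072 Mbps.

5.07 Mbps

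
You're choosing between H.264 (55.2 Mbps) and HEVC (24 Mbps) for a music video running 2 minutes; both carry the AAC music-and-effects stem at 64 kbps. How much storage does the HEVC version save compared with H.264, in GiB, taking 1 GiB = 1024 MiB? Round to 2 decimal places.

2 min = 120 s
Audio: 64 kbps = 0.064 Mbps.
H.264: 55.264 Mbps × 120 s = 6631.7 Mb = 0.772 GiB.
HEVC: 24.064 Mbps × 120 s = 2887.7 Mb = 0.336 GiB.
Saving: 0.772 − 0.336 = 0.436 GiB.

0.44 GiB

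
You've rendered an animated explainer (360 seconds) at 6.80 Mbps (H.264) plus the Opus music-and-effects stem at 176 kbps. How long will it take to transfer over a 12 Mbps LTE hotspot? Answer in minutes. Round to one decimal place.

3.5 minutes

Audio: 176 kbps = 0.176 Mbps.
Total bitrate: 6.976 Mbps.
File: 6.976 Mbps × 360 s = 2511.4 Mb.
At 12 Mbps: 2511.4 / 12 = 209.3 s ≈ 3.49 minutes.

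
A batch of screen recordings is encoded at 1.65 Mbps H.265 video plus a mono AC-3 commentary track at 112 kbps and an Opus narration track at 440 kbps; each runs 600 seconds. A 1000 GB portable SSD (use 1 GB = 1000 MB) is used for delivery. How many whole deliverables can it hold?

Audio total: 112 + 440 = 552 kbps = 0.552 Mbps.
Total bitrate: 2.202 Mbps.
Per item: 2.202 Mbps × 600 s = 1,321 Mb = 165.2 MB.
Capacity: 1000 GB = 8,000,000 Mb; 6055.10 items → 6055 complete.

6055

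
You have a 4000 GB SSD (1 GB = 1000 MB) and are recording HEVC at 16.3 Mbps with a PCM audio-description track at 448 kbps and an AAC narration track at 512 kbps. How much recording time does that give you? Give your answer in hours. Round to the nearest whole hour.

Audio total: 448 + 512 = 960 kbps = 0.960 Mbps.
Total bitrate: 16.3 + 0.960 = 17.260 Mbps.
Capacity: 4000 GB = 32,000,000 Mb.
Recording time: 32,000,000 / 17.260 = 1,853,998 s ≈ 515 hours.

515 hours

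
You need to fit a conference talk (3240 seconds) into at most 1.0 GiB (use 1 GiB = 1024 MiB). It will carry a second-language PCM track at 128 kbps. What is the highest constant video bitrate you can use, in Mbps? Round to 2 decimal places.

Budget: 1.0 GiB = 8589.9 Mb.
Total bitrate budget: 8589.9 Mb / 3240 s = 2.651 Mbps.
Audio: 128 kbps = 0.128 Mbps.
Video: 2.651 − 0.128 = 2.523 Mbps.

2.52 Mbps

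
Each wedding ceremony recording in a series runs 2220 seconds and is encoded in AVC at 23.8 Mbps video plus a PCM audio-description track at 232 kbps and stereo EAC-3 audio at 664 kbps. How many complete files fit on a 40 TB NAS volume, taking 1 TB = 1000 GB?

5836

Audio total: 232 + 664 = 896 kbps = 0.896 Mbps.
Total bitrate: 24.696 Mbps.
Per item: 24.696 Mbps × 2220 s = 54,825 Mb = 6,853 MB.
Capacity: 40 TB = 320,000,000 Mb; 5836.74 items → 5836 complete.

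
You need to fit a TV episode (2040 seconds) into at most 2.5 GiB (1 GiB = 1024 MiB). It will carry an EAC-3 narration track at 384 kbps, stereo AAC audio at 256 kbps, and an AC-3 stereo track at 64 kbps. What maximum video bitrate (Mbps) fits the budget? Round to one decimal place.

Budget: 2.5 GiB = 21474.8 Mb.
Total bitrate budget: 21474.8 Mb / 2040 s = 10.527 Mbps.
Audio total: 384 + 256 + 64 = 704 kbps = 0.704 Mbps.
Video: 10.527 − 0.704 = 9.823 Mbps.

9.8 Mbps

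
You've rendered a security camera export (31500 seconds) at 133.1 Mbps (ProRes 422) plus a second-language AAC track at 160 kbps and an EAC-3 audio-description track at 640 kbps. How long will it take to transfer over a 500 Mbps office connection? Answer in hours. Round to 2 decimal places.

2.34 hours

Audio total: 160 + 640 = 800 kbps = 0.800 Mbps.
Total bitrate: 133.900 Mbps.
File: 133.900 Mbps × 31500 s = 4217850.0 Mb.
At 500 Mbps: 4217850.0 / 500 = 8435.7 s ≈ 2.34 hours.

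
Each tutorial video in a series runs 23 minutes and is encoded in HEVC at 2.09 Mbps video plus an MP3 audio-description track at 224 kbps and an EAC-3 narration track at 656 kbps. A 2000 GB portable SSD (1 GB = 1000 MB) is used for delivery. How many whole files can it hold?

23 min = 1380 s
Audio total: 224 + 656 = 880 kbps = 0.880 Mbps.
Total bitrate: 2.970 Mbps.
Per item: 2.970 Mbps × 1380 s = 4,099 Mb = 512.3 MB.
Capacity: 2000 GB = 16,000,000 Mb; 3903.77 items → 3903 complete.

3903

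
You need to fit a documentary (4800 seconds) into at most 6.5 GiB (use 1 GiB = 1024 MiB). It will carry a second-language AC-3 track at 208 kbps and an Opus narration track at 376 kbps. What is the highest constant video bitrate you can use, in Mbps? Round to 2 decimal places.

Budget: 6.5 GiB = 55834.6 Mb.
Total bitrate budget: 55834.6 Mb / 4800 s = 11.632 Mbps.
Audio total: 208 + 376 = 584 kbps = 0.584 Mbps.
Video: 11.632 − 0.584 = 11.048 Mbps.

11.05 Mbps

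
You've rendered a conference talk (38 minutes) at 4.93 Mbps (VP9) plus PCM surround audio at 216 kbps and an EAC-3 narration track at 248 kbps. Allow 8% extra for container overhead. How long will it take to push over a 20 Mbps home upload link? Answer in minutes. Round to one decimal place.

38 min = 2280 s
Audio total: 216 + 248 = 464 kbps = 0.464 Mbps.
Total bitrate: 5.394 Mbps.
File: 5.394 Mbps × 2280 s = 12298.3 Mb.
With 8% container overhead: ×1.08. → 13282.2 Mb.
At 20 Mbps: 13282.2 / 20 = 664.1 s ≈ 11.1 minutes.

11.1 minutes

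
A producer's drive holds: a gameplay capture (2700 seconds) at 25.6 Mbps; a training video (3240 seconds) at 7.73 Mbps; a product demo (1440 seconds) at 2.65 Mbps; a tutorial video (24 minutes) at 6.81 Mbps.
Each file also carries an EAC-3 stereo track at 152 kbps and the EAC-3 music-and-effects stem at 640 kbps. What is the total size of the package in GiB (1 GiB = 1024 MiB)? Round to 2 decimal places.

13.36 GiB

Audio total: 152 + 640 = 792 kbps = 0.792 Mbps.
gameplay capture: 26.392 Mbps × 2700 s = 71258.4 Mb
training video: 8.522 Mbps × 3240 s = 27611.3 Mb
product demo: 3.442 Mbps × 1440 s = 4956.5 Mb
tutorial video: 7.602 Mbps × 1440 s = 10946.9 Mb
Total: 114773.0 Mb = 14346.6 MB.
= 13.36 GiB.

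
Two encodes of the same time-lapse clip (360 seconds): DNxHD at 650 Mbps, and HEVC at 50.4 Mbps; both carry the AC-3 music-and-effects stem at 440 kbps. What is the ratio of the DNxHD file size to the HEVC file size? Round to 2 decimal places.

Audio: 440 kbps = 0.440 Mbps.
DNxHD: 650.440 Mbps × 360 s = 234158.4 Mb = 29.270 GB.
HEVC: 50.840 Mbps × 360 s = 18302.4 Mb = 2.288 GB.
Ratio: 29.270 / 2.288 = 12.794.

12.79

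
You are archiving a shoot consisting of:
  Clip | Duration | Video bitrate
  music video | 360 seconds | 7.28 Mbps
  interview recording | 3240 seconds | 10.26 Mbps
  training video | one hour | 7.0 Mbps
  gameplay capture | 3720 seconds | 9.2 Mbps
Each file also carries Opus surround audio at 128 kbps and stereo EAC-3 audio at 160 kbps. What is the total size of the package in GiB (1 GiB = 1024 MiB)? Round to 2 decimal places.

Audio total: 128 + 160 = 288 kbps = 0.288 Mbps.
music video: 7.568 Mbps × 360 s = 2724.5 Mb
interview recording: 10.548 Mbps × 3240 s = 34175.5 Mb
training video: 7.288 Mbps × 3600 s = 26236.8 Mb
gameplay capture: 9.488 Mbps × 3720 s = 35295.4 Mb
Total: 98432.2 Mb = 12304.0 MB.
= 11.46 GiB.

11.46 GiB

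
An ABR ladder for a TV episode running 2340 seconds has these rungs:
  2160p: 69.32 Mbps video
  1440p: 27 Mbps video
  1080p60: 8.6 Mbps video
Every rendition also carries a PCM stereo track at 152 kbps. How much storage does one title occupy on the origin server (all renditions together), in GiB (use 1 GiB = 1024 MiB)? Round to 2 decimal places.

28.71 GiB

Audio: 152 kbps = 0.152 Mbps.
Sum of rendition bitrates: (69.32+0.152) + (27+0.152) + (8.6+0.152) = 105.376 Mbps.
× 2340 s = 246,580 Mb = 30,822 MB = 28.71 GiB.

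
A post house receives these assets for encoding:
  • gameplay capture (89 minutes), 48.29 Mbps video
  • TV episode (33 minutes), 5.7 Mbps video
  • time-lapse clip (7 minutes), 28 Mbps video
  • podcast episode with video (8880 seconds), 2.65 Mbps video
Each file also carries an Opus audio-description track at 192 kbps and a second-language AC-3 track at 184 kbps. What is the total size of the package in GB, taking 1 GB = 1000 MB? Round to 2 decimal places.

Audio total: 192 + 184 = 376 kbps = 0.376 Mbps.
gameplay capture: 48.666 Mbps × 5340 s = 259876.4 Mb
TV episode: 6.076 Mbps × 1980 s = 12030.5 Mb
time-lapse clip: 28.376 Mbps × 420 s = 11917.9 Mb
podcast episode with video: 3.026 Mbps × 8880 s = 26870.9 Mb
Total: 310695.7 Mb = 38837.0 MB.
= 38.84 GB.

38.84 GB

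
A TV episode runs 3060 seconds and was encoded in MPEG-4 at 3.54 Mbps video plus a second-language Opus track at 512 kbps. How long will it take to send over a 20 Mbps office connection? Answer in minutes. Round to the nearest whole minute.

10 minutes

Audio: 512 kbps = 0.512 Mbps.
Total bitrate: 4.052 Mbps.
File: 4.052 Mbps × 3060 s = 12399.1 Mb.
At 20 Mbps: 12399.1 / 20 = 620.0 s ≈ 10.3 minutes.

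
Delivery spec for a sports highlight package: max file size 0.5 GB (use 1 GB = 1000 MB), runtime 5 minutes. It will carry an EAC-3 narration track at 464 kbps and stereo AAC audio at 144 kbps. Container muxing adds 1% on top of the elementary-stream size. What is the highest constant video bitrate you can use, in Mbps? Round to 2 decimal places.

Budget: 0.5 GB = 4000.0 Mb.
Stream payload after overhead: 4000.0 / 1.01 = 3960.4 Mb.
5 min = 300 s
Total bitrate budget: 3960.4 Mb / 300 s = 13.201 Mbps.
Audio total: 464 + 144 = 608 kbps = 0.608 Mbps.
Video: 13.201 − 0.608 = 12.593 Mbps.

12.59 Mbps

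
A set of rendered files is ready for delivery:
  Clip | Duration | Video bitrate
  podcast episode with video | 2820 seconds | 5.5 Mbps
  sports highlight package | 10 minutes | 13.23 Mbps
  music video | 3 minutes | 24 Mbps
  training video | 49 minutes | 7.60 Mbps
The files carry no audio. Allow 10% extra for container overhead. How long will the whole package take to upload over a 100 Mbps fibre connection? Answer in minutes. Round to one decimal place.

podcast episode with video: 5.500 Mbps × 2820 s × 1.10 = 17061.0 Mb
sports highlight package: 13.230 Mbps × 600 s × 1.10 = 8731.8 Mb
music video: 24.000 Mbps × 180 s × 1.10 = 4752.0 Mb
training video: 7.600 Mbps × 2940 s × 1.10 = 24578.4 Mb
Total: 55123.2 Mb = 6890.4 MB.
At 100 Mbps: 55123.2 / 100 = 551 s ≈ 9.19 minutes.

9.2 minutes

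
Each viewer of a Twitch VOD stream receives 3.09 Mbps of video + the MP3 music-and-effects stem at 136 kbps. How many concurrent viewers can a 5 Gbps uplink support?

Audio: 136 kbps = 0.136 Mbps.
Per-viewer media rate: 3.226 Mbps.
5 Gbps = 5,000 Mbps; 5,000 / 3.226 = 1549.91 → 1549 viewers.

1549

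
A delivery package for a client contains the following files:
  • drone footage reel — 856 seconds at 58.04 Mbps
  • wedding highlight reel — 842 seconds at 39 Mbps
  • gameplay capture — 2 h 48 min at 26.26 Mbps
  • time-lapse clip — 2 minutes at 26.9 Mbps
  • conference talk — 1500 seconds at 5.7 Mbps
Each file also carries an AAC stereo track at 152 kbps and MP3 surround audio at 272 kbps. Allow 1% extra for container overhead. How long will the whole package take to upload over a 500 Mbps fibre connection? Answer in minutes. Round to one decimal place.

Audio total: 152 + 272 = 424 kbps = 0.424 Mbps.
drone footage reel: 58.464 Mbps × 856 s × 1.01 = 50545.6 Mb
wedding highlight reel: 39.424 Mbps × 842 s × 1.01 = 33527.0 Mb
gameplay capture: 26.684 Mbps × 10080 s × 1.01 = 271664.5 Mb
time-lapse clip: 27.324 Mbps × 120 s × 1.01 = 3311.7 Mb
conference talk: 6.124 Mbps × 1500 s × 1.01 = 9277.9 Mb
Total: 368326.6 Mb = 46040.8 MB.
At 500 Mbps: 368326.6 / 500 = 737 s ≈ 12.3 minutes.

12.3 minutes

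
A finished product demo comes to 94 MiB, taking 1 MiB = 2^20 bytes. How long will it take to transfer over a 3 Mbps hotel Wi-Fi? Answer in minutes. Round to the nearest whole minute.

4 minutes

File: 94 MiB = 788.5 Mb.
At 3 Mbps: 788.5 / 3 = 262.8 s ≈ 4.38 minutes.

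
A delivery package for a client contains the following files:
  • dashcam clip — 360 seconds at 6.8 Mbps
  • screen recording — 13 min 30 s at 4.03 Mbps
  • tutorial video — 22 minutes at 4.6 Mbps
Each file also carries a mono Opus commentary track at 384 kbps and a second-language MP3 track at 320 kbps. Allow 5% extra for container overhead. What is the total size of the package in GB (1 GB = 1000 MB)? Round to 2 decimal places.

Audio total: 384 + 320 = 704 kbps = 0.704 Mbps.
dashcam clip: 7.504 Mbps × 360 s × 1.05 = 2836.5 Mb
screen recording: 4.734 Mbps × 810 s × 1.05 = 4026.3 Mb
tutorial video: 5.304 Mbps × 1320 s × 1.05 = 7351.3 Mb
Total: 14214.1 Mb = 1776.8 MB.
= 1.777 GB.

1.78 GB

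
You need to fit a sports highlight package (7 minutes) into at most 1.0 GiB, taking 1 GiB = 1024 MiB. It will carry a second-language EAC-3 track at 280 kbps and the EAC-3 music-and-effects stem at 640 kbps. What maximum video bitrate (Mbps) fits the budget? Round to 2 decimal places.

Budget: 1.0 GiB = 8589.9 Mb.
7 min = 420 s
Total bitrate budget: 8589.9 Mb / 420 s = 20.452 Mbps.
Audio total: 280 + 640 = 920 kbps = 0.920 Mbps.
Video: 20.452 − 0.920 = 19.532 Mbps.

19.53 Mbps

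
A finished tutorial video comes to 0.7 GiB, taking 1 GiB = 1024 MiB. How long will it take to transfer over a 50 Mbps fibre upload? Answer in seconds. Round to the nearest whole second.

120 seconds

File: 0.7 GiB = 6013.0 Mb.
At 50 Mbps: 6013.0 / 50 = 120.3 s ≈ 120 seconds.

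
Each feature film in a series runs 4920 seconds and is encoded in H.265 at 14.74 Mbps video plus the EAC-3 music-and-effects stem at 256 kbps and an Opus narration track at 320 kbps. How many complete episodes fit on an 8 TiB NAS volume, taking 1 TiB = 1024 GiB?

933

Audio total: 256 + 320 = 576 kbps = 0.576 Mbps.
Total bitrate: 15.316 Mbps.
Per item: 15.316 Mbps × 4920 s = 75,355 Mb = 9,419 MB.
Capacity: 8 TiB = 70,368,744 Mb; 933.83 items → 933 complete.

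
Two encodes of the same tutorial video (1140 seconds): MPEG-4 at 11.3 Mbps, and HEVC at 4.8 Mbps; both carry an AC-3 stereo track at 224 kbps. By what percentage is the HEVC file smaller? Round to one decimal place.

56.4%

Audio: 224 kbps = 0.224 Mbps.
MPEG-4: 11.524 Mbps × 1140 s = 13137.4 Mb = 1.642 GB.
HEVC: 5.024 Mbps × 1140 s = 5727.4 Mb = 0.716 GB.
Reduction: (1 − 0.716/1.642) × 100 = 56.40%.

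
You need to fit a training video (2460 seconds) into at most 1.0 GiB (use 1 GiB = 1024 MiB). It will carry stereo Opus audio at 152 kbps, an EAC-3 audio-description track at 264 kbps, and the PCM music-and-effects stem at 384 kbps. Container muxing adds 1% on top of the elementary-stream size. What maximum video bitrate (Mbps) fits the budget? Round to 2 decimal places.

Budget: 1.0 GiB = 8589.9 Mb.
Stream payload after overhead: 8589.9 / 1.01 = 8504.9 Mb.
Total bitrate budget: 8504.9 Mb / 2460 s = 3.457 Mbps.
Audio total: 152 + 264 + 384 = 800 kbps = 0.800 Mbps.
Video: 3.457 − 0.800 = 2.657 Mbps.

2.66 Mbps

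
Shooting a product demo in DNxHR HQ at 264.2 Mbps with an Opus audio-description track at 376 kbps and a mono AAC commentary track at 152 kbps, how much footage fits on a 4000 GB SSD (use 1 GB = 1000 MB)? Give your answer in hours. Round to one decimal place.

33.6 hours

Audio total: 376 + 152 = 528 kbps = 0.528 Mbps.
Total bitrate: 264.2 + 0.528 = 264.728 Mbps.
Capacity: 4000 GB = 32,000,000 Mb.
Recording time: 32,000,000 / 264.728 = 120,879 s ≈ 33.6 hours.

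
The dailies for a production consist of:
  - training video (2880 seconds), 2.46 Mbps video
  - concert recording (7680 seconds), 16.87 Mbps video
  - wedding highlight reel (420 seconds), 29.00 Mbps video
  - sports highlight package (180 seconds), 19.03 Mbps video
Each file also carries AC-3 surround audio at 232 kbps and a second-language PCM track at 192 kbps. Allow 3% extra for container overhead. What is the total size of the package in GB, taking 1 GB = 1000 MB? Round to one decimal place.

20.2 GB

Audio total: 232 + 192 = 424 kbps = 0.424 Mbps.
training video: 2.884 Mbps × 2880 s × 1.03 = 8555.1 Mb
concert recording: 17.294 Mbps × 7680 s × 1.03 = 136802.5 Mb
wedding highlight reel: 29.424 Mbps × 420 s × 1.03 = 12728.8 Mb
sports highlight package: 19.454 Mbps × 180 s × 1.03 = 3606.8 Mb
Total: 161693.1 Mb = 20211.6 MB.
= 20.21 GB.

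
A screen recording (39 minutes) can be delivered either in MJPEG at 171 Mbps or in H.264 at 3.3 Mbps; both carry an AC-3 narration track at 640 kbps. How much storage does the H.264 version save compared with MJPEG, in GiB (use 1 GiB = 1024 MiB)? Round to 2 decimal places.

39 min = 2340 s
Audio: 640 kbps = 0.640 Mbps.
MJPEG: 171.640 Mbps × 2340 s = 401637.6 Mb = 46.757 GiB.
H.264: 3.940 Mbps × 2340 s = 9219.6 Mb = 1.073 GiB.
Saving: 46.757 − 1.073 = 45.683 GiB.

45.68 GiB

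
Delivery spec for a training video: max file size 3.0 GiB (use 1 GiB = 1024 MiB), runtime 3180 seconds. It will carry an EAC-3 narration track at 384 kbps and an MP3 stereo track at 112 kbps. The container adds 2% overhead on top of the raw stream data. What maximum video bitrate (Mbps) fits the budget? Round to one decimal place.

7.4 Mbps

Budget: 3.0 GiB = 25769.8 Mb.
Stream payload after overhead: 25769.8 / 1.02 = 25264.5 Mb.
Total bitrate budget: 25264.5 Mb / 3180 s = 7.945 Mbps.
Audio total: 384 + 112 = 496 kbps = 0.496 Mbps.
Video: 7.945 − 0.496 = 7.449 Mbps.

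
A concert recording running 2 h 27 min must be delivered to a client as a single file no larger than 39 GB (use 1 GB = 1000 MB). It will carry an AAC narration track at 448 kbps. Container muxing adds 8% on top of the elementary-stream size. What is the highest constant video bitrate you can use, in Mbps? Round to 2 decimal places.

32.31 Mbps

Budget: 39 GB = 312000.0 Mb.
Stream payload after overhead: 312000.0 / 1.08 = 288888.9 Mb.
2 h 27 min = 147 min = 8820 s
Total bitrate budget: 288888.9 Mb / 8820 s = 32.754 Mbps.
Audio: 448 kbps = 0.448 Mbps.
Video: 32.754 − 0.448 = 32.306 Mbps.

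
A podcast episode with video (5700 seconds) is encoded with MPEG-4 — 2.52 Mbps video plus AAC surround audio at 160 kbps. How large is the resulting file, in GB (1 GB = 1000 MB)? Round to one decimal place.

Audio: 160 kbps = 0.160 Mbps.
Total bitrate: 2.52 + 0.160 = 2.680 Mbps.
Stream data: 2.680 Mbps × 5700 s = 15276.0 Mb.
15,276 Mb ÷ 8 = 1,910 MB → 1.909 GB.

1.9 GB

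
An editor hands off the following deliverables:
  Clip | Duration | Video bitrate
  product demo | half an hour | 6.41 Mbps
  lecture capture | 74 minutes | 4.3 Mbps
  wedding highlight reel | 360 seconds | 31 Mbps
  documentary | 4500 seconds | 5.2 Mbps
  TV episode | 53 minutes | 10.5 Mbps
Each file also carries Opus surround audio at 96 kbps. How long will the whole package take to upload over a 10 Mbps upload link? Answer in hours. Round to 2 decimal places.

2.78 hours

Audio: 96 kbps = 0.096 Mbps.
product demo: 6.506 Mbps × 1800 s = 11710.8 Mb
lecture capture: 4.396 Mbps × 4440 s = 19518.2 Mb
wedding highlight reel: 31.096 Mbps × 360 s = 11194.6 Mb
documentary: 5.296 Mbps × 4500 s = 23832.0 Mb
TV episode: 10.596 Mbps × 3180 s = 33695.3 Mb
Total: 99950.9 Mb = 12493.9 MB.
At 10 Mbps: 99950.9 / 10 = 9995 s ≈ 2.78 hours.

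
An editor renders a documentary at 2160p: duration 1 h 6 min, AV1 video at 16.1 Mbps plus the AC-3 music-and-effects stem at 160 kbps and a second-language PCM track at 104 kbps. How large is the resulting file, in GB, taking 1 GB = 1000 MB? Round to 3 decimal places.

8.100 GB

1 h 6 min = 66 min = 3960 s
Audio total: 160 + 104 = 264 kbps = 0.264 Mbps.
Total bitrate: 16.1 + 0.264 = 16.364 Mbps.
Stream data: 16.364 Mbps × 3960 s = 64801.4 Mb.
64,801 Mb ÷ 8 = 8,100 MB → 8.100 GB.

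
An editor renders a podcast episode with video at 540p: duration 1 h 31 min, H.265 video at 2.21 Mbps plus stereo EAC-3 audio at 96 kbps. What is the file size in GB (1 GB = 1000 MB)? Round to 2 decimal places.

1.57 GB

1 h 31 min = 91 min = 5460 s
Audio: 96 kbps = 0.096 Mbps.
Total bitrate: 2.21 + 0.096 = 2.306 Mbps.
Stream data: 2.306 Mbps × 5460 s = 12590.8 Mb.
12,591 Mb ÷ 8 = 1,574 MB → 1.574 GB.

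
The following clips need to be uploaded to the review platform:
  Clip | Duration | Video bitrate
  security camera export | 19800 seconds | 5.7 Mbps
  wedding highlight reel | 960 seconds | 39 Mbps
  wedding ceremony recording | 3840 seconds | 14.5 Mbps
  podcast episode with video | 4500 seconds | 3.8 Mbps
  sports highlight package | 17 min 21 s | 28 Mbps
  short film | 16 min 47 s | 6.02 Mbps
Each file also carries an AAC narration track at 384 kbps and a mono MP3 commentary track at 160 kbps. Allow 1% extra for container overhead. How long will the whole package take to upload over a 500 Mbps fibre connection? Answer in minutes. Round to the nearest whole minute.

Audio total: 384 + 160 = 544 kbps = 0.544 Mbps.
security camera export: 6.244 Mbps × 19800 s × 1.01 = 124867.5 Mb
wedding highlight reel: 39.544 Mbps × 960 s × 1.01 = 38341.9 Mb
wedding ceremony recording: 15.044 Mbps × 3840 s × 1.01 = 58346.6 Mb
podcast episode with video: 4.344 Mbps × 4500 s × 1.01 = 19743.5 Mb
sports highlight package: 28.544 Mbps × 1041 s × 1.01 = 30011.4 Mb
short film: 6.564 Mbps × 1007 s × 1.01 = 6676.0 Mb
Total: 277987.0 Mb = 34748.4 MB.
At 500 Mbps: 277987.0 / 500 = 556 s ≈ 9.27 minutes.

9 minutes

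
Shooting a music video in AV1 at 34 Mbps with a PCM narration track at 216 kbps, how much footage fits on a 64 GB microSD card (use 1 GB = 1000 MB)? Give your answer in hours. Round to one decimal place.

Audio: 216 kbps = 0.216 Mbps.
Total bitrate: 34 + 0.216 = 34.216 Mbps.
Capacity: 64 GB = 512,000 Mb.
Recording time: 512,000 / 34.216 = 14,964 s ≈ 4.16 hours.

4.2 hours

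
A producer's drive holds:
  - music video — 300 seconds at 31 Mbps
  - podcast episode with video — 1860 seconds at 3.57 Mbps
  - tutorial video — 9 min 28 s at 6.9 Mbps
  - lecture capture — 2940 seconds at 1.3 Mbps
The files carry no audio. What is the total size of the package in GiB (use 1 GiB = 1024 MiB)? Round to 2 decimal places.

music video: 31.000 Mbps × 300 s = 9300.0 Mb
podcast episode with video: 3.570 Mbps × 1860 s = 6640.2 Mb
tutorial video: 6.900 Mbps × 568 s = 3919.2 Mb
lecture capture: 1.300 Mbps × 2940 s = 3822.0 Mb
Total: 23681.4 Mb = 2960.2 MB.
= 2.757 GiB.

2.76 GiB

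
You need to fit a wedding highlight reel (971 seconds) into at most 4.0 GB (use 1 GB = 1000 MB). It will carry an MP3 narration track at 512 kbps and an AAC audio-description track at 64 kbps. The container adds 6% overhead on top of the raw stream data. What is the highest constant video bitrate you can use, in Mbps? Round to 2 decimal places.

Budget: 4.0 GB = 32000.0 Mb.
Stream payload after overhead: 32000.0 / 1.06 = 30188.7 Mb.
Total bitrate budget: 30188.7 Mb / 971 s = 31.090 Mbps.
Audio total: 512 + 64 = 576 kbps = 0.576 Mbps.
Video: 31.090 − 0.576 = 30.514 Mbps.

30.51 Mbps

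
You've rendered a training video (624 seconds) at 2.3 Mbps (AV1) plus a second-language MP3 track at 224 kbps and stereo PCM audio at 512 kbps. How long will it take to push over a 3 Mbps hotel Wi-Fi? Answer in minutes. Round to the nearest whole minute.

11 minutes

Audio total: 224 + 512 = 736 kbps = 0.736 Mbps.
Total bitrate: 3.036 Mbps.
File: 3.036 Mbps × 624 s = 1894.5 Mb.
At 3 Mbps: 1894.5 / 3 = 631.5 s ≈ 10.5 minutes.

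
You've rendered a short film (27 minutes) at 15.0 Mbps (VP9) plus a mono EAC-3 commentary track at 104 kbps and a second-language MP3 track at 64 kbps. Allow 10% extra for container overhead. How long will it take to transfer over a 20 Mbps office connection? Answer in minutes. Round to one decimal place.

22.5 minutes

27 min = 1620 s
Audio total: 104 + 64 = 168 kbps = 0.168 Mbps.
Total bitrate: 15.168 Mbps.
File: 15.168 Mbps × 1620 s = 24572.2 Mb.
With 10% container overhead: ×1.10. → 27029.4 Mb.
At 20 Mbps: 27029.4 / 20 = 1351.5 s ≈ 22.5 minutes.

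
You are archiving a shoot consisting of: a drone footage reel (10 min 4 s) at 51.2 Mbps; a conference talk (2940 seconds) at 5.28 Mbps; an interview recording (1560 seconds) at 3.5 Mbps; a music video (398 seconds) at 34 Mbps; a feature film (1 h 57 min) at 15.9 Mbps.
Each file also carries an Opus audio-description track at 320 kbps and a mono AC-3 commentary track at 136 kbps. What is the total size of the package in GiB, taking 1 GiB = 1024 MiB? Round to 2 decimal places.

21.28 GiB

Audio total: 320 + 136 = 456 kbps = 0.456 Mbps.
drone footage reel: 51.656 Mbps × 604 s = 31200.2 Mb
conference talk: 5.736 Mbps × 2940 s = 16863.8 Mb
interview recording: 3.956 Mbps × 1560 s = 6171.4 Mb
music video: 34.456 Mbps × 398 s = 13713.5 Mb
feature film: 16.356 Mbps × 7020 s = 114819.1 Mb
Total: 182768.0 Mb = 22846.0 MB.
= 21.28 GiB.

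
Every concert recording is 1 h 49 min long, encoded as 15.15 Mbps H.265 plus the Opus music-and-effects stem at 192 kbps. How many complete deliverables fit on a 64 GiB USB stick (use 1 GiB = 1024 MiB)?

5

1 h 49 min = 109 min = 6540 s
Audio: 192 kbps = 0.192 Mbps.
Total bitrate: 15.342 Mbps.
Per item: 15.342 Mbps × 6540 s = 100,337 Mb = 12,542 MB.
Capacity: 64 GiB = 549,756 Mb; 5.48 items → 5 complete.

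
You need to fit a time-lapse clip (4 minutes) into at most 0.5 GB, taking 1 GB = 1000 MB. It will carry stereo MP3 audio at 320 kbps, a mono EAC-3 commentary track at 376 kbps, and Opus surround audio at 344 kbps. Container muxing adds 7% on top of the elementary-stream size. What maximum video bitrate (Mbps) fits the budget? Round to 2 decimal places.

14.54 Mbps

Budget: 0.5 GB = 4000.0 Mb.
Stream payload after overhead: 4000.0 / 1.07 = 3738.3 Mb.
4 min = 240 s
Total bitrate budget: 3738.3 Mb / 240 s = 15.576 Mbps.
Audio total: 320 + 376 + 344 = 1040 kbps = 1.040 Mbps.
Video: 15.576 − 1.040 = 14.536 Mbps.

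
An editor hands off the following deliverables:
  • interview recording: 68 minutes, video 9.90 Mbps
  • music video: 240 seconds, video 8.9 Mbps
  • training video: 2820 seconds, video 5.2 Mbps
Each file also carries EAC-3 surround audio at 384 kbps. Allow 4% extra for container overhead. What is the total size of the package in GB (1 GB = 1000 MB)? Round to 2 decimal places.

7.79 GB

Audio: 384 kbps = 0.384 Mbps.
interview recording: 10.284 Mbps × 4080 s × 1.04 = 43637.1 Mb
music video: 9.284 Mbps × 240 s × 1.04 = 2317.3 Mb
training video: 5.584 Mbps × 2820 s × 1.04 = 16376.8 Mb
Total: 62331.1 Mb = 7791.4 MB.
= 7.791 GB.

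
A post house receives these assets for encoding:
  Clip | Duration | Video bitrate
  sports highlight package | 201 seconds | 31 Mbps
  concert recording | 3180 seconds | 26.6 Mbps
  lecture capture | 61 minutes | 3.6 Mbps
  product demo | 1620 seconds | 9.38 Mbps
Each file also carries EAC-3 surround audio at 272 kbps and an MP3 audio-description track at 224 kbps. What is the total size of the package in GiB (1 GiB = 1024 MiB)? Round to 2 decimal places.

14.38 GiB

Audio total: 272 + 224 = 496 kbps = 0.496 Mbps.
sports highlight package: 31.496 Mbps × 201 s = 6330.7 Mb
concert recording: 27.096 Mbps × 3180 s = 86165.3 Mb
lecture capture: 4.096 Mbps × 3660 s = 14991.4 Mb
product demo: 9.876 Mbps × 1620 s = 15999.1 Mb
Total: 123486.5 Mb = 15435.8 MB.
= 14.38 GiB.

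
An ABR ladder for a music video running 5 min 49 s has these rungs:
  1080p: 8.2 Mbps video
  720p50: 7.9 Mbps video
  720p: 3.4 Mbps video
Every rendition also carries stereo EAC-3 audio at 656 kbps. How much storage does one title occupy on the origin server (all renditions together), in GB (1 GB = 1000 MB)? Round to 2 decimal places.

0.94 GB

5 min 49 s = 349 s
Audio: 656 kbps = 0.656 Mbps.
Sum of rendition bitrates: (8.2+0.656) + (7.9+0.656) + (3.4+0.656) = 21.468 Mbps.
× 349 s = 7,492 Mb = 936.5 MB = 0.9365 GB.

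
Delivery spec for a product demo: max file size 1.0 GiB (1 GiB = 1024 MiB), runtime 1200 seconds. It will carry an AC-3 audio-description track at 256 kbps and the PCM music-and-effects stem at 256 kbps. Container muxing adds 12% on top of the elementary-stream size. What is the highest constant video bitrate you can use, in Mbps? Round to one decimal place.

5.9 Mbps

Budget: 1.0 GiB = 8589.9 Mb.
Stream payload after overhead: 8589.9 / 1.12 = 7669.6 Mb.
Total bitrate budget: 7669.6 Mb / 1200 s = 6.391 Mbps.
Audio total: 256 + 256 = 512 kbps = 0.512 Mbps.
Video: 6.391 − 0.512 = 5.879 Mbps.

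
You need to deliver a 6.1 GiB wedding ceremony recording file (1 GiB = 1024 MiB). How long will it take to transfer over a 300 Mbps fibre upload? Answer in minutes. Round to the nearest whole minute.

3 minutes

File: 6.1 GiB = 52398.6 Mb.
At 300 Mbps: 52398.6 / 300 = 174.7 s ≈ 2.91 minutes.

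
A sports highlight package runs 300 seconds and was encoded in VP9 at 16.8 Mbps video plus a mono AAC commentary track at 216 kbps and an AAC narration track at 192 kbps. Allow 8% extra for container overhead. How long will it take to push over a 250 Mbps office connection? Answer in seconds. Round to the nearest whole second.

22 seconds

Audio total: 216 + 192 = 408 kbps = 0.408 Mbps.
Total bitrate: 17.208 Mbps.
File: 17.208 Mbps × 300 s = 5162.4 Mb.
With 8% container overhead: ×1.08. → 5575.4 Mb.
At 250 Mbps: 5575.4 / 250 = 22.3 s ≈ 22.3 seconds.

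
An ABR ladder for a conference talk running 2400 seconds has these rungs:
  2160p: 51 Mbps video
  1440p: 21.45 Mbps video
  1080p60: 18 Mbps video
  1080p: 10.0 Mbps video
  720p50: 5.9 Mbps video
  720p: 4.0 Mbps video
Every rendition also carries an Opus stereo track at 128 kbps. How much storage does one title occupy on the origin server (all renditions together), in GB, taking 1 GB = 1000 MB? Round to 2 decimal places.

Audio: 128 kbps = 0.128 Mbps.
Sum of rendition bitrates: (51+0.128) + (21.45+0.128) + (18+0.128) + (10.0+0.128) + (5.9+0.128) + (4.0+0.128) = 111.118 Mbps.
× 2400 s = 266,683 Mb = 33,335 MB = 33.34 GB.

33.34 GB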